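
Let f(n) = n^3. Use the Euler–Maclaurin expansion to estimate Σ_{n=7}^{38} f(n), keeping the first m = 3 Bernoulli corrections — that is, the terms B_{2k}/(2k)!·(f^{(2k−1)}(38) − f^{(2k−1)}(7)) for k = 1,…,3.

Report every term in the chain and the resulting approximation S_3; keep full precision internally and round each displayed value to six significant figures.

S_3 ≈ 548640

The integral term ∫_7^38 x^3 dx = 520684.
½[f(7) + f(38)] = ½[343.000 + 54872.0] = 27607.5.
So far: 548291.
Correction k=1: B_{2}/2! · (f^{(1)}(38) − f^{(1)}(7)) = 1/12 · (4332.00 − 147.000) = 348.750.
Partial sum through k=1: 548640.
Correction k=2: B_{4}/4! · (f^{(3)}(38) − f^{(3)}(7)) = −1/720 · (6.00000 − 6.00000) = 0.00000.
Partial sum through k=2: 548640.
Correction k=3: B_{6}/6! · (f^{(5)}(38) − f^{(5)}(7)) = 1/30240 · (0.00000 − 0.00000) = 0.00000.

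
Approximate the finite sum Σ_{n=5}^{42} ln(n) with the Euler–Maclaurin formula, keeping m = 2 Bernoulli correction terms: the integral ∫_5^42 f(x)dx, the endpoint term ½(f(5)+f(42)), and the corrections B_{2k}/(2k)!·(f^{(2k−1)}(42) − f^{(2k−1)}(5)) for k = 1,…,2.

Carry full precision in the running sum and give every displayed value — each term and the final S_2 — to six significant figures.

S_2 ≈ 114.594

∫_5^42 ln(x) dx evaluates to 111.935.
Endpoint term: (f(5) + f(42))/2 = (1.60944 + 3.73767)/2 = 2.67355.
Integral + boundary = 114.608.
Order-1 term: 1/12 · (0.0238095 − 0.200000) = -0.0146825.
Partial sum through k=1: 114.594.
Order-2 term: −1/720 · (2.69949e-05 − 0.0160000) = 2.21847e-05.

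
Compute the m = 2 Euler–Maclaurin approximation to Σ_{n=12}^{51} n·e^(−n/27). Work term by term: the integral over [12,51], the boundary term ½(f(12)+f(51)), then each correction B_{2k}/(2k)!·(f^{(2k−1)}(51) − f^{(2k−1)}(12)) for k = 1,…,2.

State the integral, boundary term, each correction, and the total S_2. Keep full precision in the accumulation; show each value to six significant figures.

The integral term ∫_12^51 x·e^(−x/27) dx = 356.652.
½[f(12) + f(51)] = ½[7.69416 + 7.71323] = 7.70370.
Running total after boundary: 364.356.
Correction k=1: B_{2}/2! · (f^{(1)}(51) − f^{(1)}(12)) = 1/12 · (-0.134435 − 0.356211) = -0.0408872.
Partial sum through k=1: 364.315.
Correction k=2: B_{4}/4! · (f^{(3)}(51) − f^{(3)}(12)) = −1/720 · (0.000230513 − 0.00224770) = 2.80165e-06.

S_2 ≈ 364.315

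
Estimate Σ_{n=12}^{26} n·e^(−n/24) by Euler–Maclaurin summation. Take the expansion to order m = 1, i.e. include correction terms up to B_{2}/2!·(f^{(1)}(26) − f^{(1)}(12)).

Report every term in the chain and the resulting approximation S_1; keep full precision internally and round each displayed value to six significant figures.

S_1 ≈ 125.896

Integral: ∫_12^26 x·e^(−x/24) dx = 117.884.
Endpoint term: (f(12) + f(26))/2 = (7.27837 + 8.80010)/2 = 8.03923.
Integral + boundary = 125.923.
Correction k=1: B_{2}/2! · (f^{(1)}(26) − f^{(1)}(12)) = 1/12 · (-0.0282055 − 0.303265) = -0.0276226.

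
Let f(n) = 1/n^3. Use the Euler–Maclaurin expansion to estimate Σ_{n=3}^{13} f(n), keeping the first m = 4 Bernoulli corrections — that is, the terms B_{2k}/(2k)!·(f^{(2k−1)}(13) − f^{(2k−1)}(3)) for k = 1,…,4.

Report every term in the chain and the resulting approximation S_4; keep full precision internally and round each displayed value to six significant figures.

∫_3^13 1/x^3 dx evaluates to 0.0525970.
Endpoint term: (f(3) + f(13))/2 = (0.0370370 + 0.000455166)/2 = 0.0187461.
Integral + boundary = 0.0713431.
Order-1 term: 1/12 · (-0.000105038 − (-0.0370370)) = 0.00307767.
After k=1: 0.0744207.
Order-2 term: −1/720 · (-1.24306e-05 − (-0.0823045)) = -0.000114295.
After k=2: 0.0743064.
Order-3 term: 1/30240 · (-3.08925e-06 − (-0.384088)) = 1.27012e-05.
After k=3: 0.0743192.
Order-4 term: −1/1209600 · (-1.31613e-06 − (-3.07270)) = -2.54026e-06.

S_4 ≈ 0.0743166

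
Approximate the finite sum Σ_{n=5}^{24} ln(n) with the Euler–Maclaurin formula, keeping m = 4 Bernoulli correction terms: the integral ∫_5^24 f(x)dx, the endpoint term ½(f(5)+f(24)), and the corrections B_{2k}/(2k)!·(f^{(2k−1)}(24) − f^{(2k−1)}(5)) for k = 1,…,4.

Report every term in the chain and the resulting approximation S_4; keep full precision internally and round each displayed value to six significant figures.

Integral: ∫_5^24 ln(x) dx = 49.2261.
½[f(5) + f(24)] = ½[1.60944 + 3.17805] = 2.39375.
So far: 51.6198.
Order-1 term: 1/12 · (0.0416667 − 0.200000) = -0.0131944.
After k=1: 51.6067.
Order-2 term: −1/720 · (0.000144676 − 0.0160000) = 2.20213e-05.
After k=2: 51.6067.
Order-3 term: 1/30240 · (3.01408e-06 − 0.00768000) = -2.53869e-07.
After k=3: 51.6067.
Order-4 term: −1/1209600 · (1.56983e-07 − 0.00921600) = 7.61892e-09.

S_4 ≈ 51.6067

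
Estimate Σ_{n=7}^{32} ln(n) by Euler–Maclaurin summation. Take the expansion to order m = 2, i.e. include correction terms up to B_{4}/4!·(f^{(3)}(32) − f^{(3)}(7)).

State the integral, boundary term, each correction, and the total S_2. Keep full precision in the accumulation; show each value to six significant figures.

S_2 ≈ 74.9787

The integral term ∫_7^32 ln(x) dx = 72.2822.
Endpoint term: (f(7) + f(32))/2 = (1.94591 + 3.46574)/2 = 2.70582.
Integral + boundary = 74.9880.
Correction k=1: B_{2}/2! · (f^{(1)}(32) − f^{(1)}(7)) = 1/12 · (0.0312500 − 0.142857) = -0.00930060.
Partial sum through k=1: 74.9787.
Correction k=2: B_{4}/4! · (f^{(3)}(32) − f^{(3)}(7)) = −1/720 · (6.10352e-05 − 0.00583090) = 8.01371e-06.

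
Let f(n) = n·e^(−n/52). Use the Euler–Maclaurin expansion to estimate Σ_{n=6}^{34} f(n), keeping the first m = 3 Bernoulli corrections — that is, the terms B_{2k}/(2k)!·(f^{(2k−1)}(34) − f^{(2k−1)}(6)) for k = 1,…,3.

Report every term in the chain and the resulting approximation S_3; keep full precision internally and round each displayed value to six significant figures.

Integral: ∫_6^34 x·e^(−x/52) dx = 361.700.
Boundary: ½(f(6) + f(34)) = ½(5.34614 + 17.6814) = 11.5138.
Running total after boundary: 373.214.
Order-1 term: 1/12 · (0.180014 − 0.788213) = -0.0506832.
After k=1: 373.163.
Order-2 term: −1/720 · (0.000451220 − 0.000950540) = 6.93500e-07.
After k=2: 373.163.
Order-3 term: 1/30240 · (3.09122e-07 − 5.95259e-07) = -9.46221e-12.

S_3 ≈ 373.163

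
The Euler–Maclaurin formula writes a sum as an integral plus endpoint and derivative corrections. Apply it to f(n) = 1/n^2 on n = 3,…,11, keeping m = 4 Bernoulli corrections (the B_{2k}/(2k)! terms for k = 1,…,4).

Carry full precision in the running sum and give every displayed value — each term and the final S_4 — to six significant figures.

Integral: ∫_3^11 1/x^2 dx = 0.242424.
½[f(3) + f(11)] = ½[0.111111 + 0.00826446] = 0.0596878.
Integral + boundary = 0.302112.
Order-1 term: 1/12 · (-0.00150263 − (-0.0740741)) = 0.00604762.
Partial sum through k=1: 0.308160.
Order-2 term: −1/720 · (-0.000149021 − (-0.0987654)) = -0.000136967.
Partial sum through k=2: 0.308023.
Order-3 term: 1/30240 · (-3.69474e-05 − (-0.329218)) = 1.08856e-05.
Partial sum through k=3: 0.308034.
Order-4 term: −1/1209600 · (-1.70996e-05 − (-2.04847)) = -1.69349e-06.

S_4 ≈ 0.308032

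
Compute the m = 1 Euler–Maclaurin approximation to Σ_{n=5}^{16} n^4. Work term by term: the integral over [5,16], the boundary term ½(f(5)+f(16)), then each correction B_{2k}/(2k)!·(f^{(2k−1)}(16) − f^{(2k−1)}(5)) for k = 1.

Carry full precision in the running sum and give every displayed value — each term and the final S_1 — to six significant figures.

S_1 ≈ 243494

The integral term ∫_5^16 x^4 dx = 209090.
Boundary: ½(f(5) + f(16)) = ½(625.000 + 65536.0) = 33080.5.
Integral + boundary = 242171.
Order-1 term: 1/12 · (16384.0 − 500.000) = 1323.67.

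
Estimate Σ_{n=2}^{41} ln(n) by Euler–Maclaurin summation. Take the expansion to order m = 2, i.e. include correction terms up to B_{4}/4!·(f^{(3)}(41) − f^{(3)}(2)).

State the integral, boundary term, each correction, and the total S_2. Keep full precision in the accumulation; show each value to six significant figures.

∫_2^41 ln(x) dx evaluates to 111.870.
Endpoint term: (f(2) + f(41))/2 = (0.693147 + 3.71357)/2 = 2.20336.
So far: 114.074.
k=1: B_{2}/(2)! × [f^{(1)}(41) − f^{(1)}(2)] = 1/12 × (0.0243902 − 0.500000) = -0.0396341.
Running total after k=1: 114.034.
k=2: B_{4}/(4)! × [f^{(3)}(41) − f^{(3)}(2)] = −1/720 × (2.90187e-05 − 0.250000) = 0.000347182.

S_2 ≈ 114.034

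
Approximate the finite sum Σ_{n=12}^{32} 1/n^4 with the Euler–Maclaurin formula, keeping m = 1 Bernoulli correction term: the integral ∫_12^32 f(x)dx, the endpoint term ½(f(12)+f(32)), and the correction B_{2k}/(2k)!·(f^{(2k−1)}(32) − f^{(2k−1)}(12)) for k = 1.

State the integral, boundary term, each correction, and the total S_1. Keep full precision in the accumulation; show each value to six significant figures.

The integral term ∫_12^32 1/x^4 dx = 0.000182729.
Boundary: ½(f(12) + f(32)) = ½(4.82253e-05 + 9.53674e-07) = 2.45895e-05.
Integral + boundary = 0.000207318.
Correction k=1: B_{2}/2! · (f^{(1)}(32) − f^{(1)}(12)) = 1/12 · (-1.19209e-07 − (-1.60751e-05)) = 1.32966e-06.

S_1 ≈ 0.000208648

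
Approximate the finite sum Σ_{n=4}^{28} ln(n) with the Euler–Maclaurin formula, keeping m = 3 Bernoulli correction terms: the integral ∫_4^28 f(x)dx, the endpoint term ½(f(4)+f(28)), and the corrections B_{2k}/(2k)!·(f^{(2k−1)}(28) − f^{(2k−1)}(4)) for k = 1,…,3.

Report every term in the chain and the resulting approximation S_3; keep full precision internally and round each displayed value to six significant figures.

S_3 ≈ 66.0980

The integral term ∫_4^28 ln(x) dx = 63.7565.
Endpoint term: (f(4) + f(28))/2 = (1.38629 + 3.33220)/2 = 2.35925.
Integral + boundary = 66.1158.
Order-1 term: 1/12 · (0.0357143 − 0.250000) = -0.0178571.
Partial sum through k=1: 66.0979.
Order-2 term: −1/720 · (9.11079e-05 − 0.0312500) = 4.32762e-05.
Partial sum through k=2: 66.0980.
Order-3 term: 1/30240 · (1.39451e-06 − 0.0234375) = -7.75003e-07.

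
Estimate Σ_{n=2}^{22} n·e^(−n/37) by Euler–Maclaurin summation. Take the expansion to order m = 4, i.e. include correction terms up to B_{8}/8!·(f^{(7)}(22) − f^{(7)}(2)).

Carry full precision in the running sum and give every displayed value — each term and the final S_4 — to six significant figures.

∫_2^22 x·e^(−x/37) dx evaluates to 162.521.
Endpoint term: (f(2) + f(22))/2 = (1.89476 + 12.1393)/2 = 7.01703.
So far: 169.538.
Correction k=1: B_{2}/2! · (f^{(1)}(22) − f^{(1)}(2)) = 1/12 · (0.223697 − 0.896171) = -0.0560395.
Partial sum through k=1: 169.482.
Correction k=2: B_{4}/4! · (f^{(3)}(22) − f^{(3)}(2)) = −1/720 · (0.000969518 − 0.00203867) = 1.48493e-06.
Partial sum through k=2: 169.482.
Correction k=3: B_{6}/6! · (f^{(5)}(22) − f^{(5)}(2)) = 1/30240 · (1.29703e-06 − 2.50016e-06) = -3.97859e-11.
Partial sum through k=3: 169.482.
Correction k=4: B_{8}/8! · (f^{(7)}(22) − f^{(7)}(2)) = −1/1209600 · (1.37755e-09 − 2.56475e-09) = 9.81485e-16.

S_4 ≈ 169.482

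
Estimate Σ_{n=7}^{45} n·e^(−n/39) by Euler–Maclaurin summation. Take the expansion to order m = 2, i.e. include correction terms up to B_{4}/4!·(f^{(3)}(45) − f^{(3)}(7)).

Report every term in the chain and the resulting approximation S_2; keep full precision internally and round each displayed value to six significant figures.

Integral: ∫_7^45 x·e^(−x/39) dx = 465.923.
Endpoint term: (f(7) + f(45))/2 = (5.84989 + 14.1940)/2 = 10.0219.
Integral + boundary = 475.945.
Correction k=1: B_{2}/2! · (f^{(1)}(45) − f^{(1)}(7)) = 1/12 · (-0.0485263 − 0.685701) = -0.0611857.
Partial sum through k=1: 475.884.
Correction k=2: B_{4}/4! · (f^{(3)}(45) − f^{(3)}(7)) = −1/720 · (0.000382851 − 0.00154970) = 1.62063e-06.

S_2 ≈ 475.884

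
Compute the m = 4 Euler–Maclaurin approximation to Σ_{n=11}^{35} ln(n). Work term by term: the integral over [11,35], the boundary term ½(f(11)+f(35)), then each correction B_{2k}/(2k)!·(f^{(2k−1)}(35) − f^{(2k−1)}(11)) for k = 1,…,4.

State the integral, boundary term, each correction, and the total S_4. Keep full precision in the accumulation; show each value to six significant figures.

S_4 ≈ 77.0318

∫_11^35 ln(x) dx evaluates to 74.0603.
Endpoint term: (f(11) + f(35))/2 = (2.39790 + 3.55535)/2 = 2.97662.
Running total after boundary: 77.0370.
k=1: B_{2}/(2)! × [f^{(1)}(35) − f^{(1)}(11)] = 1/12 × (0.0285714 − 0.0909091) = -0.00519481.
Partial sum through k=1: 77.0318.
k=2: B_{4}/(4)! × [f^{(3)}(35) − f^{(3)}(11)] = −1/720 × (4.66472e-05 − 0.00150263) = 2.02220e-06.
Partial sum through k=2: 77.0318.
k=3: B_{6}/(6)! × [f^{(5)}(35) − f^{(5)}(11)] = 1/30240 × (4.56952e-07 − 0.000149021) = -4.91284e-09.
Partial sum through k=3: 77.0318.
k=4: B_{8}/(8)! × [f^{(7)}(35) − f^{(7)}(11)] = −1/1209600 × (1.11907e-08 − 3.69474e-05) = 3.05359e-11.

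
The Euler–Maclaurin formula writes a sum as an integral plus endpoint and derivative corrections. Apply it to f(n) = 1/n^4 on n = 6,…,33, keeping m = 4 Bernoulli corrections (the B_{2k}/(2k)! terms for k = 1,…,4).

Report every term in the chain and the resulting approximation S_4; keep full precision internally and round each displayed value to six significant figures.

S_4 ≈ 0.00196244

The integral term ∫_6^33 1/x^4 dx = 0.00153393.
½[f(6) + f(33)] = ½[0.000771605 + 8.43226e-07] = 0.000386224.
Running total after boundary: 0.00192016.
Correction k=1: B_{2}/2! · (f^{(1)}(33) − f^{(1)}(6)) = 1/12 · (-1.02209e-07 − (-0.000514403)) = 4.28584e-05.
After k=1: 0.00196302.
Correction k=2: B_{4}/4! · (f^{(3)}(33) − f^{(3)}(6)) = −1/720 · (-2.81568e-09 − (-0.000428669)) = -5.95370e-07.
After k=2: 0.00196242.
Correction k=3: B_{6}/6! · (f^{(5)}(33) − f^{(5)}(6)) = 1/30240 · (-1.44792e-10 − (-0.000666819)) = 2.20509e-08.
After k=3: 0.00196244.
Correction k=4: B_{8}/8! · (f^{(7)}(33) − f^{(7)}(6)) = −1/1209600 · (-1.19663e-11 − (-0.00166705)) = -1.37818e-09.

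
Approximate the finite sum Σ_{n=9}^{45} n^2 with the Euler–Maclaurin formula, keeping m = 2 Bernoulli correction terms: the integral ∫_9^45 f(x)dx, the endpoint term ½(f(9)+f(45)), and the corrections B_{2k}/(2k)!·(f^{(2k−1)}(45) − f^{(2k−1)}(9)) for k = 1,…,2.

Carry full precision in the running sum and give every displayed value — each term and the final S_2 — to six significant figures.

S_2 ≈ 31191.0

Integral: ∫_9^45 x^2 dx = 30132.0.
½[f(9) + f(45)] = ½[81.0000 + 2025.00] = 1053.00.
Integral + boundary = 31185.0.
Order-1 term: 1/12 · (90.0000 − 18.0000) = 6.00000.
Running total after k=1: 31191.0.
Order-2 term: −1/720 · (0.00000 − 0.00000) = 0.00000.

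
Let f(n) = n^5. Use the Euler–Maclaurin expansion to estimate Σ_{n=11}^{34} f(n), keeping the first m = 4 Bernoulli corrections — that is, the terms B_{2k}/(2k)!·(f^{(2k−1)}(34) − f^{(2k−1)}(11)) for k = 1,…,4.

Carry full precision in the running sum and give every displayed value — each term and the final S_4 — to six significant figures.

The integral term ∫_11^34 x^5 dx = 2.57172e+08.
½[f(11) + f(34)] = ½[161051 + 4.54354e+07] = 2.27982e+07.
So far: 2.79970e+08.
k=1: B_{2}/(2)! × [f^{(1)}(34) − f^{(1)}(11)] = 1/12 × (6.68168e+06 − 73205.0) = 550706.
Partial sum through k=1: 2.80521e+08.
k=2: B_{4}/(4)! × [f^{(3)}(34) − f^{(3)}(11)] = −1/720 × (69360.0 − 7260.00) = -86.2500.
Partial sum through k=2: 2.80521e+08.
k=3: B_{6}/(6)! × [f^{(5)}(34) − f^{(5)}(11)] = 1/30240 × (120.000 − 120.000) = 0.00000.
Partial sum through k=3: 2.80521e+08.
k=4: B_{8}/(8)! × [f^{(7)}(34) − f^{(7)}(11)] = −1/1209600 × (0.00000 − 0.00000) = 0.00000.

S_4 ≈ 2.80521e+08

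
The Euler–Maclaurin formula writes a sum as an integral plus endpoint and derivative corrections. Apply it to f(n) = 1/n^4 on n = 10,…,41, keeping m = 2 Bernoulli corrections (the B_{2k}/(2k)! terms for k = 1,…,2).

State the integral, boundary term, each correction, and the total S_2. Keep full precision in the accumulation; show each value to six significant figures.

∫_10^41 1/x^4 dx evaluates to 0.000328497.
½[f(10) + f(41)] = ½[0.000100000 + 3.53887e-07] = 5.01769e-05.
So far: 0.000378674.
Order-1 term: 1/12 · (-3.45256e-08 − (-4.00000e-05)) = 3.33046e-06.
Running total after k=1: 0.000382004.
Order-2 term: −1/720 · (-6.16161e-10 − (-1.20000e-05)) = -1.66658e-08.

S_2 ≈ 0.000381988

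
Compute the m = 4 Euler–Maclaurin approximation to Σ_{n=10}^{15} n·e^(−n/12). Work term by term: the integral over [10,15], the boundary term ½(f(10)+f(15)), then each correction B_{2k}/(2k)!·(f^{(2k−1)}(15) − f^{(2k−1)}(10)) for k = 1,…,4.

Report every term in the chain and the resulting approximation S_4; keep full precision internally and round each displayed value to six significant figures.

The integral term ∫_10^15 x·e^(−x/12) dx = 21.9064.
½[f(10) + f(15)] = ½[4.34598 + 4.29757] = 4.32178.
So far: 26.2281.
k=1: B_{2}/(2)! × [f^{(1)}(15) − f^{(1)}(10)] = 1/12 × (-0.0716262 − 0.0724330) = -0.0120049.
Partial sum through k=1: 26.2161.
k=2: B_{4}/(4)! × [f^{(3)}(15) − f^{(3)}(10)] = −1/720 × (0.00348183 − 0.00653909) = 4.24620e-06.
Partial sum through k=2: 26.2161.
k=3: B_{6}/(6)! × [f^{(5)}(15) − f^{(5)}(10)] = 1/30240 × (5.18129e-05 − 8.73276e-05) = -1.17443e-09.
Partial sum through k=3: 26.2161.
k=4: B_{8}/(8)! × [f^{(7)}(15) − f^{(7)}(10)] = −1/1209600 × (5.51712e-07 − 8.97534e-07) = 2.85898e-13.

S_4 ≈ 26.2161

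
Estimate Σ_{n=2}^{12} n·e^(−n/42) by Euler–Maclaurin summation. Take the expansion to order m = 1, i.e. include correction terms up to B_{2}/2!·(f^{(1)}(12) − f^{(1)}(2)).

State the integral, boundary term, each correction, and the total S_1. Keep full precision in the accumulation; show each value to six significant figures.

∫_2^12 x·e^(−x/42) dx evaluates to 57.7119.
½[f(2) + f(12)] = ½[1.90699 + 9.01773] = 5.46236.
So far: 63.1742.
k=1: B_{2}/(2)! × [f^{(1)}(12) − f^{(1)}(2)] = 1/12 × (0.536769 − 0.908092) = -0.0309436.

S_1 ≈ 63.1433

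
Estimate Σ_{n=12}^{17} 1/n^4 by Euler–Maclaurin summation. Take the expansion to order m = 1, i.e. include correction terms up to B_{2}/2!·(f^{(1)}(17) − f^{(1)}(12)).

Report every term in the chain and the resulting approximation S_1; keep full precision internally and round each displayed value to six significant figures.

S_1 ≈ 0.000156258

The integral term ∫_12^17 1/x^4 dx = 0.000125054.
Endpoint term: (f(12) + f(17))/2 = (4.82253e-05 + 1.19730e-05)/2 = 3.00992e-05.
So far: 0.000155153.
Order-1 term: 1/12 · (-2.81719e-06 − (-1.60751e-05)) = 1.10483e-06.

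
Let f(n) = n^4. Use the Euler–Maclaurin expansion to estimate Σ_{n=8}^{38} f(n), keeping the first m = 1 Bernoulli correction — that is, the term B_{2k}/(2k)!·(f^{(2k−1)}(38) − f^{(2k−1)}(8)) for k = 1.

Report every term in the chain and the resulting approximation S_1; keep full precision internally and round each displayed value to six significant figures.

S_1 ≈ 1.69032e+07

The integral term ∫_8^38 x^4 dx = 1.58405e+07.
Endpoint term: (f(8) + f(38))/2 = (4096.00 + 2.08514e+06)/2 = 1.04462e+06.
Integral + boundary = 1.68851e+07.
Correction k=1: B_{2}/2! · (f^{(1)}(38) − f^{(1)}(8)) = 1/12 · (219488 − 2048.00) = 18120.0.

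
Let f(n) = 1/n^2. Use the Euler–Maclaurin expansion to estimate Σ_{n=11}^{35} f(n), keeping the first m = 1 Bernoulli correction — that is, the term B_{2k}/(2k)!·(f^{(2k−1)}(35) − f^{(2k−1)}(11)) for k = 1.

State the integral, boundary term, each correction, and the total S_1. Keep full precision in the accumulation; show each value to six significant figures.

S_1 ≈ 0.0669994

∫_11^35 1/x^2 dx evaluates to 0.0623377.
Boundary: ½(f(11) + f(35)) = ½(0.00826446 + 0.000816327) = 0.00454039.
Integral + boundary = 0.0668781.
k=1: B_{2}/(2)! × [f^{(1)}(35) − f^{(1)}(11)] = 1/12 × (-4.66472e-05 − (-0.00150263)) = 0.000121332.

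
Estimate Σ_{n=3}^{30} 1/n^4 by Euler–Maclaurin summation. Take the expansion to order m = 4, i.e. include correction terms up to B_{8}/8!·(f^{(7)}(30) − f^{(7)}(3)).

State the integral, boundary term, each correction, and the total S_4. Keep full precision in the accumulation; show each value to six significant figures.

The integral term ∫_3^30 1/x^4 dx = 0.0123333.
Boundary: ½(f(3) + f(30)) = ½(0.0123457 + 1.23457e-06) = 0.00617346.
Running total after boundary: 0.0185068.
Correction k=1: B_{2}/2! · (f^{(1)}(30) − f^{(1)}(3)) = 1/12 · (-1.64609e-07 − (-0.0164609)) = 0.00137173.
Partial sum through k=1: 0.0198785.
Correction k=2: B_{4}/4! · (f^{(3)}(30) − f^{(3)}(3)) = −1/720 · (-5.48697e-09 − (-0.0548697)) = -7.62079e-05.
Partial sum through k=2: 0.0198023.
Correction k=3: B_{6}/6! · (f^{(5)}(30) − f^{(5)}(3)) = 1/30240 · (-3.41411e-10 − (-0.341411)) = 1.12901e-05.
Partial sum through k=3: 0.0198136.
Correction k=4: B_{8}/8! · (f^{(7)}(30) − f^{(7)}(3)) = −1/1209600 · (-3.41411e-11 − (-3.41411)) = -2.82251e-06.

S_4 ≈ 0.0198108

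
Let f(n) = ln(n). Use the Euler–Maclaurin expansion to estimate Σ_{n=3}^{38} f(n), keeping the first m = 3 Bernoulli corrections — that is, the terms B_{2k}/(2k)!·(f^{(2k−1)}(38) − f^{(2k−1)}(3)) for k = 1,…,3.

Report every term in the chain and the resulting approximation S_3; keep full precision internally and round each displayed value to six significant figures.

∫_3^38 ln(x) dx evaluates to 99.9324.
½[f(3) + f(38)] = ½[1.09861 + 3.63759] = 2.36810.
Running total after boundary: 102.301.
k=1: B_{2}/(2)! × [f^{(1)}(38) − f^{(1)}(3)] = 1/12 × (0.0263158 − 0.333333) = -0.0255848.
Running total after k=1: 102.275.
k=2: B_{4}/(4)! × [f^{(3)}(38) − f^{(3)}(3)] = −1/720 × (3.64485e-05 − 0.0740741) = 0.000102830.
Running total after k=2: 102.275.
k=3: B_{6}/(6)! × [f^{(5)}(38) − f^{(5)}(3)] = 1/30240 × (3.02896e-07 − 0.0987654) = -3.26604e-06.

S_3 ≈ 102.275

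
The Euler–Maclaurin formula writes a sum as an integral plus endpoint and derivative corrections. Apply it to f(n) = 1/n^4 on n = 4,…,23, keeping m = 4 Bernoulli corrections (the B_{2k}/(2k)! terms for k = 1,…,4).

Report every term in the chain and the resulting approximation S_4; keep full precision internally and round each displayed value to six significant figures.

The integral term ∫_4^23 1/x^4 dx = 0.00518094.
Boundary: ½(f(4) + f(23)) = ½(0.00390625 + 3.57346e-06) = 0.00195491.
So far: 0.00713585.
Correction k=1: B_{2}/2! · (f^{(1)}(23) − f^{(1)}(4)) = 1/12 · (-6.21471e-07 − (-0.00390625)) = 0.000325469.
After k=1: 0.00746132.
Correction k=2: B_{4}/4! · (f^{(3)}(23) − f^{(3)}(4)) = −1/720 · (-3.52441e-08 − (-0.00732422)) = -1.01725e-05.
After k=2: 0.00745115.
Correction k=3: B_{6}/6! · (f^{(5)}(23) − f^{(5)}(4)) = 1/30240 · (-3.73094e-09 − (-0.0256348)) = 8.47710e-07.
After k=3: 0.00745199.
Correction k=4: B_{8}/8! · (f^{(7)}(23) − f^{(7)}(4)) = −1/1209600 · (-6.34754e-10 − (-0.144196)) = -1.19209e-07.

S_4 ≈ 0.00745187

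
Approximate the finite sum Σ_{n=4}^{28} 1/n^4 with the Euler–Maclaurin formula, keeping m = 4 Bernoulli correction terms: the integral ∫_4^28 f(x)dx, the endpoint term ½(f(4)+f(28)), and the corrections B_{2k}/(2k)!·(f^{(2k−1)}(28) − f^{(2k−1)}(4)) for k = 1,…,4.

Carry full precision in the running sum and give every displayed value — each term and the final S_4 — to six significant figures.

S_4 ≈ 0.00746314

The integral term ∫_4^28 1/x^4 dx = 0.00519315.
Endpoint term: (f(4) + f(28))/2 = (0.00390625 + 1.62693e-06)/2 = 0.00195394.
Running total after boundary: 0.00714709.
k=1: B_{2}/(2)! × [f^{(1)}(28) − f^{(1)}(4)] = 1/12 × (-2.32418e-07 − (-0.00390625)) = 0.000325501.
Running total after k=1: 0.00747259.
k=2: B_{4}/(4)! × [f^{(3)}(28) − f^{(3)}(4)] = −1/720 × (-8.89355e-09 − (-0.00732422)) = -1.01725e-05.
Running total after k=2: 0.00746242.
k=3: B_{6}/(6)! × [f^{(5)}(28) − f^{(5)}(4)] = 1/30240 × (-6.35253e-10 − (-0.0256348)) = 8.47710e-07.
Running total after k=3: 0.00746326.
k=4: B_{8}/(8)! × [f^{(7)}(28) − f^{(7)}(4)] = −1/1209600 × (-7.29245e-11 − (-0.144196)) = -1.19209e-07.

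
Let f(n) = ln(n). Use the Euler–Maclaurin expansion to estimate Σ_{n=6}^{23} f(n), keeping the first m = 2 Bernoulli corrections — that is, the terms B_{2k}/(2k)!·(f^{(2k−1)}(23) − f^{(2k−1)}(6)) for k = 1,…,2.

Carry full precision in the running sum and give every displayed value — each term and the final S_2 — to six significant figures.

The integral term ∫_6^23 ln(x) dx = 44.3658.
Boundary: ½(f(6) + f(23)) = ½(1.79176 + 3.13549) = 2.46363.
Integral + boundary = 46.8294.
Order-1 term: 1/12 · (0.0434783 − 0.166667) = -0.0102657.
After k=1: 46.8192.
Order-2 term: −1/720 · (0.000164379 − 0.00925926) = 1.26318e-05.

S_2 ≈ 46.8192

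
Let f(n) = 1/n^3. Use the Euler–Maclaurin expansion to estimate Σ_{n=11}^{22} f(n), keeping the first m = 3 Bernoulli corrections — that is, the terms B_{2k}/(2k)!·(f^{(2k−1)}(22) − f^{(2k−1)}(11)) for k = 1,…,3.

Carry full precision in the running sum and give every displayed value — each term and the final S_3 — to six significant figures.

The integral term ∫_11^22 1/x^3 dx = 0.00309917.
Boundary: ½(f(11) + f(22)) = ½(0.000751315 + 9.39144e-05) = 0.000422615.
So far: 0.00352179.
k=1: B_{2}/(2)! × [f^{(1)}(22) − f^{(1)}(11)] = 1/12 × (-1.28065e-05 − (-0.000204904)) = 1.60081e-05.
Partial sum through k=1: 0.00353780.
k=2: B_{4}/(4)! × [f^{(3)}(22) − f^{(3)}(11)] = −1/720 × (-5.29194e-07 − (-3.38684e-05)) = -4.63045e-08.
Partial sum through k=2: 0.00353775.
k=3: B_{6}/(6)! × [f^{(5)}(22) − f^{(5)}(11)] = 1/30240 × (-4.59218e-08 − (-1.17560e-05)) = 3.87238e-10.

S_3 ≈ 0.00353775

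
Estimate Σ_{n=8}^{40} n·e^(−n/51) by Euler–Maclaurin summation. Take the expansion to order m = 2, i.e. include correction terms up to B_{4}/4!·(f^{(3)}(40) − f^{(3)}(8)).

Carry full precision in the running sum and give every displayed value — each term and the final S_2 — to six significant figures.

Integral: ∫_8^40 x·e^(−x/51) dx = 453.853.
Endpoint term: (f(8) + f(40))/2 = (6.83857 + 18.2573)/2 = 12.5479.
So far: 466.401.
Correction k=1: B_{2}/2! · (f^{(1)}(40) − f^{(1)}(8)) = 1/12 · (0.0984463 − 0.720732) = -0.0518571.
After k=1: 466.349.
Correction k=2: B_{4}/4! · (f^{(3)}(40) − f^{(3)}(8)) = −1/720 · (0.000388817 − 0.000934400) = 7.57755e-07.

S_2 ≈ 466.349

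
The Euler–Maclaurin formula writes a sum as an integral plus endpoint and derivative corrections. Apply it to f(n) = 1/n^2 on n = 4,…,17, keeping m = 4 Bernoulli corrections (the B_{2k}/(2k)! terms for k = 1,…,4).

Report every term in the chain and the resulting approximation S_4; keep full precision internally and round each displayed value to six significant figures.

The integral term ∫_4^17 1/x^2 dx = 0.191176.
Endpoint term: (f(4) + f(17))/2 = (0.0625000 + 0.00346021)/2 = 0.0329801.
Integral + boundary = 0.224157.
Correction k=1: B_{2}/2! · (f^{(1)}(17) − f^{(1)}(4)) = 1/12 · (-0.000407083 − (-0.0312500)) = 0.00257024.
Running total after k=1: 0.226727.
Correction k=2: B_{4}/4! · (f^{(3)}(17) − f^{(3)}(4)) = −1/720 · (-1.69031e-05 − (-0.0234375)) = -3.25286e-05.
Running total after k=2: 0.226694.
Correction k=3: B_{6}/6! · (f^{(5)}(17) − f^{(5)}(4)) = 1/30240 · (-1.75465e-06 − (-0.0439453)) = 1.45316e-06.
Running total after k=3: 0.226696.
Correction k=4: B_{8}/8! · (f^{(7)}(17) − f^{(7)}(4)) = −1/1209600 · (-3.40001e-07 − (-0.153809)) = -1.27156e-07.

S_4 ≈ 0.226696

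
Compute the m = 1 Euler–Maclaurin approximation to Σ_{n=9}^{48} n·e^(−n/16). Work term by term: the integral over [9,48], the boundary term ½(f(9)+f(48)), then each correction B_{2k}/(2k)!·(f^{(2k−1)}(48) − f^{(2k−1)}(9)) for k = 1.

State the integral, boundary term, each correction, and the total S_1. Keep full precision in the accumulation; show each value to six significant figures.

S_1 ≈ 180.661

∫_9^48 x·e^(−x/16) dx evaluates to 176.931.
Boundary: ½(f(9) + f(48)) = ½(5.12805 + 2.38978) = 3.75891.
Integral + boundary = 180.690.
Correction k=1: B_{2}/2! · (f^{(1)}(48) − f^{(1)}(9)) = 1/12 · (-0.0995741 − 0.249280) = -0.0290712.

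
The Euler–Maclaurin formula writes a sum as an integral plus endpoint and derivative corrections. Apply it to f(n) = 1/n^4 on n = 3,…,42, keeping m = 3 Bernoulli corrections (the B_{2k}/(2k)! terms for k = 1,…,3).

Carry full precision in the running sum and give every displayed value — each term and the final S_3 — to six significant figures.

∫_3^42 1/x^4 dx evaluates to 0.0123412.
Boundary: ½(f(3) + f(42)) = ½(0.0123457 + 3.21368e-07) = 0.00617300.
Integral + boundary = 0.0185142.
k=1: B_{2}/(2)! × [f^{(1)}(42) − f^{(1)}(3)] = 1/12 × (-3.06065e-08 − (-0.0164609)) = 0.00137174.
After k=1: 0.0198859.
k=2: B_{4}/(4)! × [f^{(3)}(42) − f^{(3)}(3)] = −1/720 × (-5.20519e-10 − (-0.0548697)) = -7.62079e-05.
After k=2: 0.0198097.
k=3: B_{6}/(6)! × [f^{(5)}(42) − f^{(5)}(3)] = 1/30240 × (-1.65244e-11 − (-0.341411)) = 1.12901e-05.

S_3 ≈ 0.0198210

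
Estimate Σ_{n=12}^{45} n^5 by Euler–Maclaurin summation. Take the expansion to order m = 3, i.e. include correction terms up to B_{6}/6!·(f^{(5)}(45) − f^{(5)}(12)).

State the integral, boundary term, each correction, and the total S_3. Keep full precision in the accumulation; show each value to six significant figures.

∫_12^45 x^5 dx evaluates to 1.38346e+09.
Boundary: ½(f(12) + f(45)) = ½(248832 + 1.84528e+08) = 9.23885e+07.
Running total after boundary: 1.47585e+09.
Order-1 term: 1/12 · (2.05031e+07 − 103680) = 1.69995e+06.
Running total after k=1: 1.47755e+09.
Order-2 term: −1/720 · (121500 − 8640.00) = -156.750.
Running total after k=2: 1.47755e+09.
Order-3 term: 1/30240 · (120.000 − 120.000) = 0.00000.

S_3 ≈ 1.47755e+09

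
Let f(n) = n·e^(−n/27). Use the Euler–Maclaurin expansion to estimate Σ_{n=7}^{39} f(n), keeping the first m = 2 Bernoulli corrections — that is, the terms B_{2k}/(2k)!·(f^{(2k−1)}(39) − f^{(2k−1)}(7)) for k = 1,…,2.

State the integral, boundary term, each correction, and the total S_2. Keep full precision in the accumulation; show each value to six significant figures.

S_2 ≈ 295.261

∫_7^39 x·e^(−x/27) dx evaluates to 288.017.
½[f(7) + f(39)] = ½[5.40136 + 9.19921] = 7.30028.
So far: 295.317.
Order-1 term: 1/12 · (-0.104834 − 0.571573) = -0.0563672.
Running total after k=1: 295.261.
Order-2 term: −1/720 · (0.000503319 − 0.00290099) = 3.33009e-06.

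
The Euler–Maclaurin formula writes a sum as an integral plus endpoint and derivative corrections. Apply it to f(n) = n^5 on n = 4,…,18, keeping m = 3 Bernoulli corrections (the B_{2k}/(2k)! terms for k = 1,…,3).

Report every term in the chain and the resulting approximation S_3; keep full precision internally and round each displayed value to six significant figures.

S_3 ≈ 6.65692e+06

∫_4^18 x^5 dx evaluates to 5.66802e+06.
Endpoint term: (f(4) + f(18))/2 = (1024.00 + 1.88957e+06)/2 = 945296.
Running total after boundary: 6.61332e+06.
Order-1 term: 1/12 · (524880 − 1280.00) = 43633.3.
Partial sum through k=1: 6.65695e+06.
Order-2 term: −1/720 · (19440.0 − 960.000) = -25.6667.
Partial sum through k=2: 6.65692e+06.
Order-3 term: 1/30240 · (120.000 − 120.000) = 0.00000.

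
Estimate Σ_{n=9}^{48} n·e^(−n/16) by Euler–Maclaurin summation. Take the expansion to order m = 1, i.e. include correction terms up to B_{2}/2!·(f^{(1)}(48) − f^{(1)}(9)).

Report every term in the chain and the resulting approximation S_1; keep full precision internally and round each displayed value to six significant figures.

S_1 ≈ 180.661

Integral: ∫_9^48 x·e^(−x/16) dx = 176.931.
½[f(9) + f(48)] = ½[5.12805 + 2.38978] = 3.75891.
Running total after boundary: 180.690.
Correction k=1: B_{2}/2! · (f^{(1)}(48) − f^{(1)}(9)) = 1/12 · (-0.0995741 − 0.249280) = -0.0290712.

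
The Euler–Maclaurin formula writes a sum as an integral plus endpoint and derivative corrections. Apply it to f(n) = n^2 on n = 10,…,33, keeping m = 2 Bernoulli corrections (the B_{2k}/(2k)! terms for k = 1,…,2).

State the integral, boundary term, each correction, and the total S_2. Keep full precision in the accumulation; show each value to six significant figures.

S_2 ≈ 12244.0

The integral term ∫_10^33 x^2 dx = 11645.7.
½[f(10) + f(33)] = ½[100.000 + 1089.00] = 594.500.
Running total after boundary: 12240.2.
k=1: B_{2}/(2)! × [f^{(1)}(33) − f^{(1)}(10)] = 1/12 × (66.0000 − 20.0000) = 3.83333.
Running total after k=1: 12244.0.
k=2: B_{4}/(4)! × [f^{(3)}(33) − f^{(3)}(10)] = −1/720 × (0.00000 − 0.00000) = 0.00000.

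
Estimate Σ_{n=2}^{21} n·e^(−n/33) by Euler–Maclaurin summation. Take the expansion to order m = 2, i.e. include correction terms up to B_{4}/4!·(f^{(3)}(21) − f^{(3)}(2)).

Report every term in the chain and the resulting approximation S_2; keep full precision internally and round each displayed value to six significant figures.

S_2 ≈ 150.461

Integral: ∫_2^21 x·e^(−x/33) dx = 144.021.
Endpoint term: (f(2) + f(21))/2 = (1.88239 + 11.1135)/2 = 6.49793.
So far: 150.519.
Correction k=1: B_{2}/2! · (f^{(1)}(21) − f^{(1)}(2)) = 1/12 · (0.192441 − 0.884152) = -0.0576426.
After k=1: 150.461.
Correction k=2: B_{4}/4! · (f^{(3)}(21) − f^{(3)}(2)) = −1/720 · (0.00114864 − 0.00254044) = 1.93306e-06.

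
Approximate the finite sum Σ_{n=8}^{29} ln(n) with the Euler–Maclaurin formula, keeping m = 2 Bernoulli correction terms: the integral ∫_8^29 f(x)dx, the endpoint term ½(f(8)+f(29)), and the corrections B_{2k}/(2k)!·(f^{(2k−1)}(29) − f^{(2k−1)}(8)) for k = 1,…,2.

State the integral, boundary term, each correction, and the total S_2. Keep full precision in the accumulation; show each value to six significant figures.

∫_8^29 ln(x) dx evaluates to 60.0160.
Boundary: ½(f(8) + f(29)) = ½(2.07944 + 3.36730) = 2.72337.
Integral + boundary = 62.7394.
Correction k=1: B_{2}/2! · (f^{(1)}(29) − f^{(1)}(8)) = 1/12 · (0.0344828 − 0.125000) = -0.00754310.
Running total after k=1: 62.7319.
Correction k=2: B_{4}/4! · (f^{(3)}(29) − f^{(3)}(8)) = −1/720 · (8.20042e-05 − 0.00390625) = 5.31145e-06.

S_2 ≈ 62.7319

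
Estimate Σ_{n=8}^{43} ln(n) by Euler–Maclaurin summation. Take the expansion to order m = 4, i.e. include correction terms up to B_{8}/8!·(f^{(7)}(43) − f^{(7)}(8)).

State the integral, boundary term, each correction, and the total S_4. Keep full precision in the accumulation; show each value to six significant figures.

∫_8^43 ln(x) dx evaluates to 110.096.
½[f(8) + f(43)] = ½[2.07944 + 3.76120] = 2.92032.
Running total after boundary: 113.016.
Correction k=1: B_{2}/2! · (f^{(1)}(43) − f^{(1)}(8)) = 1/12 · (0.0232558 − 0.125000) = -0.00847868.
Running total after k=1: 113.008.
Correction k=2: B_{4}/4! · (f^{(3)}(43) − f^{(3)}(8)) = −1/720 · (2.51550e-05 − 0.00390625) = 5.39041e-06.
Running total after k=2: 113.008.
Correction k=3: B_{6}/6! · (f^{(5)}(43) − f^{(5)}(8)) = 1/30240 · (1.63256e-07 − 0.000732422) = -2.42149e-08.
Running total after k=3: 113.008.
Correction k=4: B_{8}/8! · (f^{(7)}(43) − f^{(7)}(8)) = −1/1209600 · (2.64883e-09 − 0.000343323) = 2.83829e-10.

S_4 ≈ 113.008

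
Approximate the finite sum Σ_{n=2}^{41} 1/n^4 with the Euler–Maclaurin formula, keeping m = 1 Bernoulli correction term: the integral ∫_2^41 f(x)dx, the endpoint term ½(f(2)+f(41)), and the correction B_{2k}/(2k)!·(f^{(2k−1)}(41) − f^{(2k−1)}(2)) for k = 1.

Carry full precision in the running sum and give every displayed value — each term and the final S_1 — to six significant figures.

S_1 ≈ 0.0833287

Integral: ∫_2^41 1/x^4 dx = 0.0416618.
Endpoint term: (f(2) + f(41))/2 = (0.0625000 + 3.53887e-07)/2 = 0.0312502.
Integral + boundary = 0.0729120.
Order-1 term: 1/12 · (-3.45256e-08 − (-0.125000)) = 0.0104167.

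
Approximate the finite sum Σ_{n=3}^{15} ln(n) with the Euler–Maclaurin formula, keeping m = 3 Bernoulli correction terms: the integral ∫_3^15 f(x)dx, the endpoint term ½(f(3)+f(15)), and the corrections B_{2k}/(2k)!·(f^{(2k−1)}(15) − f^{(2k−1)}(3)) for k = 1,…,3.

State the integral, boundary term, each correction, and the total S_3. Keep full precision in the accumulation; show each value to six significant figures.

S_3 ≈ 27.2061

Integral: ∫_3^15 ln(x) dx = 25.3249.
Boundary: ½(f(3) + f(15)) = ½(1.09861 + 2.70805) = 1.90333.
Integral + boundary = 27.2282.
Order-1 term: 1/12 · (0.0666667 − 0.333333) = -0.0222222.
Running total after k=1: 27.2060.
Order-2 term: −1/720 · (0.000592593 − 0.0740741) = 0.000102058.
Running total after k=2: 27.2061.
Order-3 term: 1/30240 · (3.16049e-05 − 0.0987654) = -3.26501e-06.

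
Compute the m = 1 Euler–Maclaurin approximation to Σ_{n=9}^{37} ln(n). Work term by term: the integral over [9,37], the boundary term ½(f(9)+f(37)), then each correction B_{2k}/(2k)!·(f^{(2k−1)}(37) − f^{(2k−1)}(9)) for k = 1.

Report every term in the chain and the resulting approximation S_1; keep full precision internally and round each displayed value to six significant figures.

S_1 ≈ 88.7260

The integral term ∫_9^37 ln(x) dx = 85.8289.
Boundary: ½(f(9) + f(37)) = ½(2.19722 + 3.61092) = 2.90407.
Integral + boundary = 88.7330.
k=1: B_{2}/(2)! × [f^{(1)}(37) − f^{(1)}(9)] = 1/12 × (0.0270270 − 0.111111) = -0.00700701.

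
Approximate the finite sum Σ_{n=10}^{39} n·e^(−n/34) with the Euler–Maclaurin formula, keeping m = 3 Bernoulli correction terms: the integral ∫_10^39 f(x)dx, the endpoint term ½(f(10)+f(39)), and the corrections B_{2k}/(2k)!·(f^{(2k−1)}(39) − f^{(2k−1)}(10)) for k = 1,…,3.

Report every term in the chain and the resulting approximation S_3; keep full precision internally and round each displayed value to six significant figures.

S_3 ≈ 336.466

The integral term ∫_10^39 x·e^(−x/34) dx = 326.595.
½[f(10) + f(39)] = ½[7.45189 + 12.3852] = 9.91855.
Running total after boundary: 336.514.
Correction k=1: B_{2}/2! · (f^{(1)}(39) − f^{(1)}(10)) = 1/12 · (-0.0467014 − 0.526016) = -0.0477264.
Running total after k=1: 336.466.
Correction k=2: B_{4}/4! · (f^{(3)}(39) − f^{(3)}(10)) = −1/720 · (0.000509029 − 0.00174428) = 1.71563e-06.
Running total after k=2: 336.466.
Correction k=3: B_{6}/6! · (f^{(5)}(39) − f^{(5)}(10)) = 1/30240 · (9.15620e-07 − 2.62417e-06) = -5.64996e-11.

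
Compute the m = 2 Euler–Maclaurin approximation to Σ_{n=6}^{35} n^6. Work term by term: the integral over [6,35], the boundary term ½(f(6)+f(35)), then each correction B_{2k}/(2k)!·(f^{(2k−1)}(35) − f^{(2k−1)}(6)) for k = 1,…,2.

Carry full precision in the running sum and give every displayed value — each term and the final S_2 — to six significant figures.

S_2 ≈ 1.01367e+10

∫_6^35 x^6 dx evaluates to 9.19129e+09.
Boundary: ½(f(6) + f(35)) = ½(46656.0 + 1.83827e+09) = 9.19156e+08.
So far: 1.01104e+10.
k=1: B_{2}/(2)! × [f^{(1)}(35) − f^{(1)}(6)] = 1/12 × (3.15131e+08 − 46656.0) = 2.62570e+07.
Running total after k=1: 1.01367e+10.
k=2: B_{4}/(4)! × [f^{(3)}(35) − f^{(3)}(6)] = −1/720 × (5.14500e+06 − 25920.0) = -7109.83.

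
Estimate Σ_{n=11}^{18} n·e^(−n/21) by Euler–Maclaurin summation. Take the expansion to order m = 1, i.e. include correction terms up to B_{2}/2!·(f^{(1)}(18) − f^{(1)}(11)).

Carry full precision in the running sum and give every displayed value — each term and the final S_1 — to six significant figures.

S_1 ≈ 57.4957

Integral: ∫_11^18 x·e^(−x/21) dx = 50.4374.
Endpoint term: (f(11) + f(18))/2 = (6.51486 + 7.63871)/2 = 7.07679.
Integral + boundary = 57.5142.
k=1: B_{2}/(2)! × [f^{(1)}(18) − f^{(1)}(11)] = 1/12 × (0.0606247 − 0.282029) = -0.0184503.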